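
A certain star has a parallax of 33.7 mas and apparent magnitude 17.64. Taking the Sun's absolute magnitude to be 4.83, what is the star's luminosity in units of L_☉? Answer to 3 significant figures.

L/L_☉ ≈ 6.62×10^-5

d = 1/p = 1000/33.7 mas = 29.67 pc
M = m − 5 log₁₀ d + 5 = 17.64 − 5·1.4724 + 5 = 15.278
M − M_☉ = 15.278 − 4.83 = 10.448
L/L_☉ = 10^(−0.4 × 10.448) = 6.618×10^-5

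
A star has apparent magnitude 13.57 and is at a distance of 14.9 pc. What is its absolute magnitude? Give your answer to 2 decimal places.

M ≈ 12.70

5 log₁₀(d/10 pc) = 5 log₁₀(14.90) − 5 = 0.866
M = m − 5 log₁₀(d/10) = 13.57 − 0.866 = 12.704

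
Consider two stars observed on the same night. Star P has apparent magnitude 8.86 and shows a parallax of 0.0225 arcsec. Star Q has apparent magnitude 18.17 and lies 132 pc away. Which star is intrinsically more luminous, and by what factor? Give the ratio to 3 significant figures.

Star P is more luminous, by a factor of 600.

Star P: d = 1/p = 1/0.0225″ = 44.44 pc
Star P: M = m − 5 log₁₀ d + 5 = 8.86 − 5·1.6478 + 5 = 5.621
Star Q: M = m − 5 log₁₀ d + 5 = 18.17 − 5·2.1206 + 5 = 12.567
ΔM = M_P − M_Q = 5.621 − (12.567) = -6.946; smaller M is more luminous → Star P.
L ratio = 10^(0.4 |ΔM|) = 10^2.778 = 600.5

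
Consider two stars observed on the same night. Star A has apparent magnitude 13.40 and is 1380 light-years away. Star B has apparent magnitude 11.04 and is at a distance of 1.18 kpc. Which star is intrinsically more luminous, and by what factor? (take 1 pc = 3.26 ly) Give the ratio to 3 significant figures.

Star A: d = 1380 ly / 3.26 = 423.3 pc
Star A: M = m − 5 log₁₀ d + 5 = 13.40 − 5·2.6267 + 5 = 5.267
Star B: d = 1.18 kpc = 1180 pc
Star B: M = m − 5 log₁₀ d + 5 = 11.04 − 5·3.0719 + 5 = 0.681
ΔM = M_A − M_B = 5.267 − (0.681) = 4.586; smaller M is more luminous → Star B.
L ratio = 10^(0.4 |ΔM|) = 10^1.834 = 68.30

Star B is more luminous, by a factor of 68.3.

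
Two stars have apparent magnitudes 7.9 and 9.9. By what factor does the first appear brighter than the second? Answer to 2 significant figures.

6.3

Magnitude difference = -2.0
Flux ratio = 10^(−0.4 Δm) = 10^(−0.4 × -2.0) = 10^0.800 = 6.310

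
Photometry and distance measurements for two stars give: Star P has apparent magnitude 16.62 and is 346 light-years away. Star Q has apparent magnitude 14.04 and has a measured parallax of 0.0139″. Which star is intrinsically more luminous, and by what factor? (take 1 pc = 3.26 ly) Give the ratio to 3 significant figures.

Star Q is more luminous, by a factor of 4.95.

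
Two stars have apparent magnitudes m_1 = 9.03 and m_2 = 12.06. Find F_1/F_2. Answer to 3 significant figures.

Δm = 9.03 − (12.06) = -3.03
Flux ratio = 10^(−0.4 Δm) = 10^(−0.4 × -3.03) = 10^1.212 = 16.29

F_1/F_2 ≈ 16.3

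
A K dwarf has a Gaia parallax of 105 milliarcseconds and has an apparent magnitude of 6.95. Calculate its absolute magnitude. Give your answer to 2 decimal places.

M ≈ 7.06

p = 105 mas = 0.105″ → d = 1/p = 9.524 pc
5 log₁₀(d/10 pc) = 5 log₁₀(9.524) − 5 = -0.106
M = m − 5 log₁₀(d/10) = 6.95 + 0.106 = 7.056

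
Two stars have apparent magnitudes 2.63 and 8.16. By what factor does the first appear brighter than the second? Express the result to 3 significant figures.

163

Δm = 2.63 − (8.16) = -5.53
Flux ratio = 10^(−0.4 Δm) = 10^(−0.4 × -5.53) = 10^2.212 = 162.9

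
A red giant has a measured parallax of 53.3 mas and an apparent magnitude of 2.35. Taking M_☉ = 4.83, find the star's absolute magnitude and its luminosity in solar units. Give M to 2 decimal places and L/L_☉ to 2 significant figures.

M ≈ 0.98; L/L_☉ ≈ 35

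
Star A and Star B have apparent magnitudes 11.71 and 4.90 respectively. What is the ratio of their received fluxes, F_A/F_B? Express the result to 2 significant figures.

Δm = 11.71 − (4.90) = 6.81
Flux ratio = 10^(−0.4 Δm) = 10^(−0.4 × 6.81) = 10^-2.724 = 1.888×10^-3

F_A/F_B ≈ 1.9×10^-3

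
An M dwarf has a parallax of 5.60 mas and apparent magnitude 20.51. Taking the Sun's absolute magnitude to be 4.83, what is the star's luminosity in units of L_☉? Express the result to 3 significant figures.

L/L_☉ ≈ 1.70×10^-4

d = 1/p = 1000/5.60 mas = 178.6 pc
M = m − 5 log₁₀ d + 5 = 20.51 − 5·2.2518 + 5 = 14.251
M − M_☉ = 14.251 − 4.83 = 9.421
L/L_☉ = 10^(−0.4 × 9.421) = 1.705×10^-4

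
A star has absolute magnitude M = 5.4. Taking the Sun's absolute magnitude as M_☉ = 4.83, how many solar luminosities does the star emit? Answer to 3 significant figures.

M − M_☉ = 5.4 − 4.83 = 0.570
L/L_☉ = 10^(−0.4 (M − M_☉)) = 10^-0.228 = 0.5916

L/L_☉ ≈ 0.592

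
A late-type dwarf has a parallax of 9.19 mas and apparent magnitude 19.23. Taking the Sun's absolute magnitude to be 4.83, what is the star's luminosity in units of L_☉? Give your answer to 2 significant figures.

L/L_☉ ≈ 2.1×10^-4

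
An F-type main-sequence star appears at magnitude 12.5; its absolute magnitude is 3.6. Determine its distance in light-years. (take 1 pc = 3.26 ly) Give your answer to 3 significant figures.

d ≈ 1960 ly

μ = m − M = 8.900
m − M = 5 log₁₀ d − 5
log₁₀ d = (m − M)/5 + 1 = 2.7800
d = 10^2.7800 = 602.6 pc
= 1964 ly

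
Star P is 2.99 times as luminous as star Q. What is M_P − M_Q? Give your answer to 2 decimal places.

M_P − M_Q ≈ -1.19

Pogson: ΔM = −2.5 log₁₀(ratio) = −2.5 log₁₀(2.99) = −2.5 × 0.4757 = -1.189
Star P is brighter, so it has the smaller magnitude: the difference is negative.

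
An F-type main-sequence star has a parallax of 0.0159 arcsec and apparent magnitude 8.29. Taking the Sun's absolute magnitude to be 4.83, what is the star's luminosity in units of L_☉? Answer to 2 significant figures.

L/L_☉ ≈ 1.6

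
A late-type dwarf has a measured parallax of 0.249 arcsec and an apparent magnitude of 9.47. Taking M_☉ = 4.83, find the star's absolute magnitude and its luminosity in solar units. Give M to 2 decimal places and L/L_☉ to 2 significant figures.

M ≈ 11.45; L/L_☉ ≈ 2.2×10^-3

d = 1/p = 1/0.249″ = 4.016 pc
M = m − 5 log₁₀ d + 5 = 9.47 − 5·0.6038 + 5 = 11.451
M − M_☉ = 11.451 − 4.83 = 6.621
L/L_☉ = 10^(−0.4 × 6.621) = 2.247×10^-3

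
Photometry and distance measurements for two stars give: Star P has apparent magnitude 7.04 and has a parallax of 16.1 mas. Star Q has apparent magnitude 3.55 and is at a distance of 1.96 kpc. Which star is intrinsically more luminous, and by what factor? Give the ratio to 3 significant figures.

Star P: p = 16.1 mas = 0.0161″ → d = 1/p = 62.11 pc
Star P: M = m − 5 log₁₀ d + 5 = 7.04 − 5·1.7932 + 5 = 3.074
Star Q: d = 1.96 kpc = 1960 pc
Star Q: M = m − 5 log₁₀ d + 5 = 3.55 − 5·3.2923 + 5 = -7.911
ΔM = M_P − M_Q = 3.074 − (-7.911) = 10.985; smaller M is more luminous → Star Q.
L ratio = 10^(0.4 |ΔM|) = 10^4.394 = 24780

Star Q is more luminous, by a factor of 24800.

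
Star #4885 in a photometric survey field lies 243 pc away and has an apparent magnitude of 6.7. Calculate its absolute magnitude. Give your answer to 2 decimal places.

5 log₁₀(d/10 pc) = 5 log₁₀(243.0) − 5 = 6.928
M = m − 5 log₁₀(d/10) = 6.7 − 6.928 = -0.228

M ≈ -0.23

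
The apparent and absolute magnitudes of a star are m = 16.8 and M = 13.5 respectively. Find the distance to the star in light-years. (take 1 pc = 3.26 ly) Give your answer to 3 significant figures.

μ = m − M = 3.300
m − M = 5 log₁₀ d − 5
log₁₀ d = (m − M)/5 + 1 = 1.6600
d = 10^1.6600 = 45.71 pc
= 149.0 ly

d ≈ 149 ly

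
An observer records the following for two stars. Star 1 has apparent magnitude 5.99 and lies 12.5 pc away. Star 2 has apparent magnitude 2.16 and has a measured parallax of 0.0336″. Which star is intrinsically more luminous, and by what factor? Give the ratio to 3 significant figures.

Star 1: M = m − 5 log₁₀ d + 5 = 5.99 − 5·1.0969 + 5 = 5.505
Star 2: d = 1/p = 1/0.0336″ = 29.76 pc
Star 2: M = m − 5 log₁₀ d + 5 = 2.16 − 5·1.4737 + 5 = -0.208
ΔM = M_1 − M_2 = 5.505 − (-0.208) = 5.714; smaller M is more luminous → Star 2.
L ratio = 10^(0.4 |ΔM|) = 10^2.286 = 193.0

Star 2 is more luminous, by a factor of 193.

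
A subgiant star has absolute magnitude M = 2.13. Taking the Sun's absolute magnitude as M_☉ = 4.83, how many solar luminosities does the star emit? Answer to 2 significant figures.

M − M_☉ = 2.13 − 4.83 = -2.700
L/L_☉ = 10^(−0.4 (M − M_☉)) = 10^1.080 = 12.02

L/L_☉ ≈ 12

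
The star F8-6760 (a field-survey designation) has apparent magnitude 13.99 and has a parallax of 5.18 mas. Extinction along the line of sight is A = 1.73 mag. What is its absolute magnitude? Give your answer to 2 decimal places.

M ≈ 5.83

p = 5.18 mas = 5.18×10^-3″ → d = 1/p = 193.1 pc
5 log₁₀(d/10 pc) = 5 log₁₀(193.1) − 5 = 6.428
M = m − 5 log₁₀(d/10) − A = 13.99 − 6.428 − 1.73 = 5.832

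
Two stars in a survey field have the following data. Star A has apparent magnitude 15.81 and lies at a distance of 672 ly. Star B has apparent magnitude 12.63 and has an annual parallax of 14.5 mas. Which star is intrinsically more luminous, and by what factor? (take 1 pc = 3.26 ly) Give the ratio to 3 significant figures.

Star A: d = 672 ly / 3.26 = 206.1 pc
Star A: M = m − 5 log₁₀ d + 5 = 15.81 − 5·2.3142 + 5 = 9.239
Star B: p = 14.5 mas = 0.0145″ → d = 1/p = 68.97 pc
Star B: M = m − 5 log₁₀ d + 5 = 12.63 − 5·1.8386 + 5 = 8.437
ΔM = M_A − M_B = 9.239 − (8.437) = 0.802; smaller M is more luminous → Star B.
L ratio = 10^(0.4 |ΔM|) = 10^0.321 = 2.094

Star B is more luminous, by a factor of 2.09.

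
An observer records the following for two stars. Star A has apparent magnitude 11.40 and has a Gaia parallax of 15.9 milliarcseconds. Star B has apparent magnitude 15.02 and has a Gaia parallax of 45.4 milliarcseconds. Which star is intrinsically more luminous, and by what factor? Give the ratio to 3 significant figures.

Star A is more luminous, by a factor of 229.

Star A: p = 15.9 mas = 0.0159″ → d = 1/p = 62.89 pc
Star A: M = m − 5 log₁₀ d + 5 = 11.40 − 5·1.7986 + 5 = 7.407
Star B: p = 45.4 mas = 0.0454″ → d = 1/p = 22.03 pc
Star B: M = m − 5 log₁₀ d + 5 = 15.02 − 5·1.3429 + 5 = 13.305
ΔM = M_A − M_B = 7.407 − (13.305) = -5.898; smaller M is more luminous → Star A.
L ratio = 10^(0.4 |ΔM|) = 10^2.359 = 228.7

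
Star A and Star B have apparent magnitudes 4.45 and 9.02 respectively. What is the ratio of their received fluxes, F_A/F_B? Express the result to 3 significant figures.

F_A/F_B ≈ 67.3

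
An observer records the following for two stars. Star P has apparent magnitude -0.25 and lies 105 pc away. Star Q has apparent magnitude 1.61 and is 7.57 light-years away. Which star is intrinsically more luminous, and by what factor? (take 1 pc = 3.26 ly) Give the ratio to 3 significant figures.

Star P is more luminous, by a factor of 11300.

Star P: M = m − 5 log₁₀ d + 5 = -0.25 − 5·2.0212 + 5 = -5.356
Star Q: d = 7.57 ly / 3.26 = 2.322 pc
Star Q: M = m − 5 log₁₀ d + 5 = 1.61 − 5·0.3659 + 5 = 4.781
ΔM = M_P − M_Q = -5.356 − (4.781) = -10.137; smaller M is more luminous → Star P.
L ratio = 10^(0.4 |ΔM|) = 10^4.055 = 11340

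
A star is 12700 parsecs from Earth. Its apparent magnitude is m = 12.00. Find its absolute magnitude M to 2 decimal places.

M ≈ -3.52

5 log₁₀(d/10 pc) = 5 log₁₀(12700) − 5 = 15.519
M = m − 5 log₁₀(d/10) = 12.00 − 15.519 = -3.519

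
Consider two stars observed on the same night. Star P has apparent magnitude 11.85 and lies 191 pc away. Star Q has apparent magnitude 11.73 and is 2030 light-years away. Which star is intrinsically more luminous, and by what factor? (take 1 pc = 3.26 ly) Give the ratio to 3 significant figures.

Star P: M = m − 5 log₁₀ d + 5 = 11.85 − 5·2.2810 + 5 = 5.445
Star Q: d = 2030 ly / 3.26 = 622.7 pc
Star Q: M = m − 5 log₁₀ d + 5 = 11.73 − 5·2.7943 + 5 = 2.759
ΔM = M_P − M_Q = 5.445 − (2.759) = 2.686; smaller M is more luminous → Star Q.
L ratio = 10^(0.4 |ΔM|) = 10^1.074 = 11.87

Star Q is more luminous, by a factor of 11.9.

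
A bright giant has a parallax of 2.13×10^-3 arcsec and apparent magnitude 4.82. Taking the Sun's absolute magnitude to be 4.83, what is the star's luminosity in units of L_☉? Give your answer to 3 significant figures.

d = 1/p = 1/2.13×10^-3″ = 469.5 pc
M = m − 5 log₁₀ d + 5 = 4.82 − 5·2.6716 + 5 = -3.538
M − M_☉ = -3.538 − 4.83 = -8.368
L/L_☉ = 10^(−0.4 × -8.368) = 2225

L/L_☉ ≈ 2220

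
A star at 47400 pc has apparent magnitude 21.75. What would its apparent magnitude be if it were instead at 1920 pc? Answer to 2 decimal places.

Flux ∝ 1/d², so Δm = 5 log₁₀(d₂/d₁) = 5 log₁₀(1920/47400) = -6.962
m₂ = m₁ + Δm = 21.75 + (-6.962) = 14.788

m ≈ 14.79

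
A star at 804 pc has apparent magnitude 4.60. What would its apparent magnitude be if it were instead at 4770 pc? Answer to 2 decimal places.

Flux ∝ 1/d², so Δm = 5 log₁₀(d₂/d₁) = 5 log₁₀(4770/804) = 3.866
m₂ = m₁ + Δm = 4.60 + (3.866) = 8.466

m ≈ 8.47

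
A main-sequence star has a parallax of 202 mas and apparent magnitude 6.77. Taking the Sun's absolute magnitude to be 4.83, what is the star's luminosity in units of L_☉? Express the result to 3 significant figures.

L/L_☉ ≈ 0.0410

d = 1/p = 1000/202 mas = 4.950 pc
M = m − 5 log₁₀ d + 5 = 6.77 − 5·0.6946 + 5 = 8.297
M − M_☉ = 8.297 − 4.83 = 3.467
L/L_☉ = 10^(−0.4 × 3.467) = 0.04105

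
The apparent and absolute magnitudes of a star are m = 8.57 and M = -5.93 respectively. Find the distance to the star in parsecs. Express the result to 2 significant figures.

μ = m − M = 14.500
m − M = 5 log₁₀ d − 5
log₁₀ d = (m − M)/5 + 1 = 3.9000
d = 10^3.9000 = 7943 pc

d ≈ 7900 pc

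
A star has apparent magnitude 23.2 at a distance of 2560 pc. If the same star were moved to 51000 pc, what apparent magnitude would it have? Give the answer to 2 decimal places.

m ≈ 29.70

Flux ∝ 1/d², so Δm = 5 log₁₀(d₂/d₁) = 5 log₁₀(51000/2560) = 6.497
m₂ = m₁ + Δm = 23.2 + (6.497) = 29.697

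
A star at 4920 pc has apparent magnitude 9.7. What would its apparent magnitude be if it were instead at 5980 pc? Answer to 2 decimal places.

Flux ∝ 1/d², so Δm = 5 log₁₀(d₂/d₁) = 5 log₁₀(5980/4920) = 0.424
m₂ = m₁ + Δm = 9.7 + (0.424) = 10.124

m ≈ 10.12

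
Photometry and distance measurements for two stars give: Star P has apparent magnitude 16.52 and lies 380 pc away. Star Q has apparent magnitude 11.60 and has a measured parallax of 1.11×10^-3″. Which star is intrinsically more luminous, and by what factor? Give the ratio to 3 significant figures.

Star Q is more luminous, by a factor of 522.

Star P: M = m − 5 log₁₀ d + 5 = 16.52 − 5·2.5798 + 5 = 8.621
Star Q: d = 1/p = 1/1.11×10^-3″ = 900.9 pc
Star Q: M = m − 5 log₁₀ d + 5 = 11.60 − 5·2.9547 + 5 = 1.827
ΔM = M_P − M_Q = 8.621 − (1.827) = 6.794; smaller M is more luminous → Star Q.
L ratio = 10^(0.4 |ΔM|) = 10^2.718 = 522.1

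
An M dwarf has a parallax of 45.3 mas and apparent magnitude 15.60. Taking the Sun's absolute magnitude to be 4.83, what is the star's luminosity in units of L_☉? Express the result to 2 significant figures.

L/L_☉ ≈ 2.4×10^-4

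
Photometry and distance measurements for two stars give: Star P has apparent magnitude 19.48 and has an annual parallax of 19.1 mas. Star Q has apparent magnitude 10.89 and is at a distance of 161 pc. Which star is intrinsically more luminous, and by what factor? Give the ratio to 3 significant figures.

Star Q is more luminous, by a factor of 25800.

Star P: p = 19.1 mas = 0.0191″ → d = 1/p = 52.36 pc
Star P: M = m − 5 log₁₀ d + 5 = 19.48 − 5·1.7190 + 5 = 15.885
Star Q: M = m − 5 log₁₀ d + 5 = 10.89 − 5·2.2068 + 5 = 4.856
ΔM = M_P − M_Q = 15.885 − (4.856) = 11.029; smaller M is more luminous → Star Q.
L ratio = 10^(0.4 |ΔM|) = 10^4.412 = 25810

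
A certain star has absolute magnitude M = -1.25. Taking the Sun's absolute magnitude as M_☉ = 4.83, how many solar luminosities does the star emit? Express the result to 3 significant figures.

L/L_☉ ≈ 270

M − M_☉ = -1.25 − 4.83 = -6.080
L/L_☉ = 10^(−0.4 (M − M_☉)) = 10^2.432 = 270.4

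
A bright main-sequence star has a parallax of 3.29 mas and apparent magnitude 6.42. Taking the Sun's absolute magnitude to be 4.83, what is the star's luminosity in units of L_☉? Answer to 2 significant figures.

L/L_☉ ≈ 210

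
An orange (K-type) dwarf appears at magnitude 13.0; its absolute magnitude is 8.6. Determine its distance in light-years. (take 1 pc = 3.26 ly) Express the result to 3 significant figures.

d ≈ 247 ly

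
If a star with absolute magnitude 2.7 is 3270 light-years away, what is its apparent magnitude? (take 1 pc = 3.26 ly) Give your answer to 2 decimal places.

m ≈ 12.71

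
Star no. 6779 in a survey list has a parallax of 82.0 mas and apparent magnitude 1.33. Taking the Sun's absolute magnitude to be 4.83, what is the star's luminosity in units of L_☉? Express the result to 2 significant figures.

d = 1/p = 1000/82.0 mas = 12.20 pc
M = m − 5 log₁₀ d + 5 = 1.33 − 5·1.0862 + 5 = 0.899
M − M_☉ = 0.899 − 4.83 = -3.931
L/L_☉ = 10^(−0.4 × -3.931) = 37.36

L/L_☉ ≈ 37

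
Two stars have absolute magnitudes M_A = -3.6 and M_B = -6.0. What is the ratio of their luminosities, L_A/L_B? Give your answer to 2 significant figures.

L_A/L_B ≈ 0.11

ΔM = M_A − M_B = 2.4
L_A/L_B = 10^(−0.4 ΔM) = 10^-0.960 = 0.1096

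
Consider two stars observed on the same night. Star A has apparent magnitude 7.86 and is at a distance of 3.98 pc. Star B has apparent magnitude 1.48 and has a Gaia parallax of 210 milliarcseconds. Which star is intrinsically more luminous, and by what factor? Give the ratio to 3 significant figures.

Star A: M = m − 5 log₁₀ d + 5 = 7.86 − 5·0.5999 + 5 = 9.861
Star B: p = 210 mas = 0.210″ → d = 1/p = 4.762 pc
Star B: M = m − 5 log₁₀ d + 5 = 1.48 − 5·0.6778 + 5 = 3.091
ΔM = M_A − M_B = 9.861 − (3.091) = 6.769; smaller M is more luminous → Star B.
L ratio = 10^(0.4 |ΔM|) = 10^2.708 = 510.3

Star B is more luminous, by a factor of 510.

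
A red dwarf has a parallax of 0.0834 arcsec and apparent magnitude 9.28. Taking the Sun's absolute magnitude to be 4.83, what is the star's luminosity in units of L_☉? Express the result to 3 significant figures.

d = 1/p = 1/0.0834″ = 11.99 pc
M = m − 5 log₁₀ d + 5 = 9.28 − 5·1.0788 + 5 = 8.886
M − M_☉ = 8.886 − 4.83 = 4.056
L/L_☉ = 10^(−0.4 × 4.056) = 0.02386

L/L_☉ ≈ 0.0239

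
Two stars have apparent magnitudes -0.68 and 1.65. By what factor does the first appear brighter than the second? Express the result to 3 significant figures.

8.55

Δm = -0.68 − (1.65) = -2.33
Flux ratio = 10^(−0.4 Δm) = 10^(−0.4 × -2.33) = 10^0.932 = 8.551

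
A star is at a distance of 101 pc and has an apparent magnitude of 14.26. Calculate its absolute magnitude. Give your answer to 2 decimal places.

M ≈ 9.24

5 log₁₀(d/10 pc) = 5 log₁₀(101.0) − 5 = 5.022
M = m − 5 log₁₀(d/10) = 14.26 − 5.022 = 9.238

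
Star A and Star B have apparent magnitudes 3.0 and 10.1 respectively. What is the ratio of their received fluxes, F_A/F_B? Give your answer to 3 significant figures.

Δm = 3.0 − (10.1) = -7.1
Flux ratio = 10^(−0.4 Δm) = 10^(−0.4 × -7.1) = 10^2.840 = 691.8

F_A/F_B ≈ 692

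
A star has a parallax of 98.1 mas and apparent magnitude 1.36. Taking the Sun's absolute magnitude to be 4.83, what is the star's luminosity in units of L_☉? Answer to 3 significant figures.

d = 1/p = 1000/98.1 mas = 10.19 pc
M = m − 5 log₁₀ d + 5 = 1.36 − 5·1.0083 + 5 = 1.318
M − M_☉ = 1.318 − 4.83 = -3.512
L/L_☉ = 10^(−0.4 × -3.512) = 25.39

L/L_☉ ≈ 25.4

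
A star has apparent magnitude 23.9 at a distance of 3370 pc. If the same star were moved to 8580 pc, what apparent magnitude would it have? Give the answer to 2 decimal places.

Flux ∝ 1/d², so Δm = 5 log₁₀(d₂/d₁) = 5 log₁₀(8580/3370) = 2.029
m₂ = m₁ + Δm = 23.9 + (2.029) = 25.929

m ≈ 25.93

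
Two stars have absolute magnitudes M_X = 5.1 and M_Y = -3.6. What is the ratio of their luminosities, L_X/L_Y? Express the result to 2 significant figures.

ΔM = M_X − M_Y = 8.7
L_X/L_Y = 10^(−0.4 ΔM) = 10^-3.480 = 3.311×10^-4

L_X/L_Y ≈ 3.3×10^-4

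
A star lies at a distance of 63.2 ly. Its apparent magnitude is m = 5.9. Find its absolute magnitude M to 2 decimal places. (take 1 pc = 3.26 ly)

M ≈ 4.46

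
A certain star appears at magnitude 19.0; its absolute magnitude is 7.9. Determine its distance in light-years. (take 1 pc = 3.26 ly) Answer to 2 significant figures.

Distance modulus: m − M = 19.0 − (7.9) = 11.100
m − M = 5 log₁₀ d − 5
log₁₀ d = (m − M)/5 + 1 = 3.2200
d = 10^3.2200 = 1660 pc
= 5410 ly

d ≈ 5400 ly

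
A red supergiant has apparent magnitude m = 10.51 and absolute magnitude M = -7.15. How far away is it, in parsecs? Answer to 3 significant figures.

μ = m − M = 17.660
m − M = 5 log₁₀ d − 5
log₁₀ d = (m − M)/5 + 1 = 4.5320
d = 10^4.5320 = 34040 pc

d ≈ 34000 pc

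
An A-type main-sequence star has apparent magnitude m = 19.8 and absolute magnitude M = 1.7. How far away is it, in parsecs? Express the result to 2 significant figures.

d ≈ 42000 pc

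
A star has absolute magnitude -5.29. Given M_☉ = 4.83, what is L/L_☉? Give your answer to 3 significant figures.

L/L_☉ ≈ 11200

M − M_☉ = -5.29 − 4.83 = -10.120
L/L_☉ = 10^(−0.4 (M − M_☉)) = 10^4.048 = 11170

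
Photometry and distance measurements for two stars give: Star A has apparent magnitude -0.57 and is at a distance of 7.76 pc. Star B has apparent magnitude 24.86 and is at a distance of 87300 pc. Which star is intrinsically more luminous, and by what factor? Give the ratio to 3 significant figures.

Star A is more luminous, by a factor of 117.

Star A: M = m − 5 log₁₀ d + 5 = -0.57 − 5·0.8899 + 5 = -0.019
Star B: M = m − 5 log₁₀ d + 5 = 24.86 − 5·4.9410 + 5 = 5.155
ΔM = M_A − M_B = -0.019 − (5.155) = -5.174; smaller M is more luminous → Star A.
L ratio = 10^(0.4 |ΔM|) = 10^2.070 = 117.4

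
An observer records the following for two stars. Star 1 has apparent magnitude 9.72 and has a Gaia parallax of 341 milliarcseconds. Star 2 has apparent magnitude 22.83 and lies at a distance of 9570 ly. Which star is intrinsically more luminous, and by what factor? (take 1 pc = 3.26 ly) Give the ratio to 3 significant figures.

Star 1: p = 341 mas = 0.341″ → d = 1/p = 2.933 pc
Star 1: M = m − 5 log₁₀ d + 5 = 9.72 − 5·0.4672 + 5 = 12.384
Star 2: d = 9570 ly / 3.26 = 2936 pc
Star 2: M = m − 5 log₁₀ d + 5 = 22.83 − 5·3.4677 + 5 = 10.492
ΔM = M_1 − M_2 = 12.384 − (10.492) = 1.892; smaller M is more luminous → Star 2.
L ratio = 10^(0.4 |ΔM|) = 10^0.757 = 5.713

Star 2 is more luminous, by a factor of 5.71.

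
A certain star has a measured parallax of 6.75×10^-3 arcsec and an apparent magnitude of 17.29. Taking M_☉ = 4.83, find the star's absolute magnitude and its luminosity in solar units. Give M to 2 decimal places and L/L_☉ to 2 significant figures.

d = 1/p = 1/6.75×10^-3″ = 148.1 pc
M = m − 5 log₁₀ d + 5 = 17.29 − 5·2.1707 + 5 = 11.437
M − M_☉ = 11.437 − 4.83 = 6.607
L/L_☉ = 10^(−0.4 × 6.607) = 2.277×10^-3

M ≈ 11.44; L/L_☉ ≈ 2.3×10^-3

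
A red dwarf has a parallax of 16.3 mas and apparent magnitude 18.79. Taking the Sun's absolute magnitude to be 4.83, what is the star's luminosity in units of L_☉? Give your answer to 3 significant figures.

d = 1/p = 1000/16.3 mas = 61.35 pc
M = m − 5 log₁₀ d + 5 = 18.79 − 5·1.7878 + 5 = 14.851
M − M_☉ = 14.851 − 4.83 = 10.021
L/L_☉ = 10^(−0.4 × 10.021) = 9.809×10^-5

L/L_☉ ≈ 9.81×10^-5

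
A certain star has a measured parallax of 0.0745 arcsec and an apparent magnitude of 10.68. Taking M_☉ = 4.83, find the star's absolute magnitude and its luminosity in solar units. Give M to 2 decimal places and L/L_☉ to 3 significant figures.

d = 1/p = 1/0.0745″ = 13.42 pc
M = m − 5 log₁₀ d + 5 = 10.68 − 5·1.1278 + 5 = 10.041
M − M_☉ = 10.041 − 4.83 = 5.211
L/L_☉ = 10^(−0.4 × 5.211) = 8.235×10^-3

M ≈ 10.04; L/L_☉ ≈ 8.24×10^-3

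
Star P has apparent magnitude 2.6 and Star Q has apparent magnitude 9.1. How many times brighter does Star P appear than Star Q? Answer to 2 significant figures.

400

Magnitude difference = -6.5
Flux ratio = 10^(−0.4 Δm) = 10^(−0.4 × -6.5) = 10^2.600 = 398.1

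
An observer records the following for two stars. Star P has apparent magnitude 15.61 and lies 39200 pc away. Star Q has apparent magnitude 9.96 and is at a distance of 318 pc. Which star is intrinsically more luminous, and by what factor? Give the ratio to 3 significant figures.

Star P is more luminous, by a factor of 83.5.

Star P: M = m − 5 log₁₀ d + 5 = 15.61 − 5·4.5933 + 5 = -2.356
Star Q: M = m − 5 log₁₀ d + 5 = 9.96 − 5·2.5024 + 5 = 2.448
ΔM = M_P − M_Q = -2.356 − (2.448) = -4.804; smaller M is more luminous → Star P.
L ratio = 10^(0.4 |ΔM|) = 10^1.922 = 83.51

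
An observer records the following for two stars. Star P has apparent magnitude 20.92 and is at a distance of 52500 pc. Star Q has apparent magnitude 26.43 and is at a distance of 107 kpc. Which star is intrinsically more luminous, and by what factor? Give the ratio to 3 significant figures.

Star P: M = m − 5 log₁₀ d + 5 = 20.92 − 5·4.7202 + 5 = 2.319
Star Q: d = 107 kpc = 107000 pc
Star Q: M = m − 5 log₁₀ d + 5 = 26.43 − 5·5.0294 + 5 = 6.283
ΔM = M_P − M_Q = 2.319 − (6.283) = -3.964; smaller M is more luminous → Star P.
L ratio = 10^(0.4 |ΔM|) = 10^1.586 = 38.51

Star P is more luminous, by a factor of 38.5.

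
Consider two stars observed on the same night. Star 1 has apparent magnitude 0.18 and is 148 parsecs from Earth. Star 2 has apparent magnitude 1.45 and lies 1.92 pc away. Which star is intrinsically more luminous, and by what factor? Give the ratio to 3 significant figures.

Star 1 is more luminous, by a factor of 19100.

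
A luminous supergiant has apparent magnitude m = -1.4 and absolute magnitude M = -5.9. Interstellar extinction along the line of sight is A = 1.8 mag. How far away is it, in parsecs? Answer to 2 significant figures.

d ≈ 35 pc

m − M = 5 log₁₀(d/10 pc) + A  ⇒  -1.4 − (-5.9) − 1.8 = 5 log₁₀(d/10)
2.700 = 5 log₁₀(d/10)
log₁₀ d = (m − M − A)/5 + 1 = 1.5400
d = 10^1.5400 = 34.67 pc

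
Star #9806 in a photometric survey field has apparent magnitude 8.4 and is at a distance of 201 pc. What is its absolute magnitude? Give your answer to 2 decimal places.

5 log₁₀(d/10 pc) = 5 log₁₀(201.0) − 5 = 6.516
M = m − 5 log₁₀(d/10) = 8.4 − 6.516 = 1.884

M ≈ 1.88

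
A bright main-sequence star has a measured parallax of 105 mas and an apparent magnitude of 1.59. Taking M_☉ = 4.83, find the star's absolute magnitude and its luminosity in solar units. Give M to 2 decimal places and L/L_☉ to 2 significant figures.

d = 1/p = 1000/105 mas = 9.524 pc
M = m − 5 log₁₀ d + 5 = 1.59 − 5·0.9788 + 5 = 1.696
M − M_☉ = 1.696 − 4.83 = -3.134
L/L_☉ = 10^(−0.4 × -3.134) = 17.93

M ≈ 1.70; L/L_☉ ≈ 18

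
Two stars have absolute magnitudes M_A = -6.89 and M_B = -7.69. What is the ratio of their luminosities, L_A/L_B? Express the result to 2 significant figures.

L_A/L_B ≈ 0.48

ΔM = M_A − M_B = 0.80
L_A/L_B = 10^(−0.4 ΔM) = 10^-0.320 = 0.4786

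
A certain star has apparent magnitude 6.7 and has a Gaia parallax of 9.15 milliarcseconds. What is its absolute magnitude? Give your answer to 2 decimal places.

M ≈ 1.51

p = 9.15 mas = 9.15×10^-3″ → d = 1/p = 109.3 pc
5 log₁₀(d/10 pc) = 5 log₁₀(109.3) − 5 = 5.193
M = m − 5 log₁₀(d/10) = 6.7 − 5.193 = 1.507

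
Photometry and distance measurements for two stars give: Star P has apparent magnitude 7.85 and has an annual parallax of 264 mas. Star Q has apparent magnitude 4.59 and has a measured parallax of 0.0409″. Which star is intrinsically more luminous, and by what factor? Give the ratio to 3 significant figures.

Star P: p = 264 mas = 0.264″ → d = 1/p = 3.788 pc
Star P: M = m − 5 log₁₀ d + 5 = 7.85 − 5·0.5784 + 5 = 9.958
Star Q: d = 1/p = 1/0.0409″ = 24.45 pc
Star Q: M = m − 5 log₁₀ d + 5 = 4.59 − 5·1.3883 + 5 = 2.649
ΔM = M_P − M_Q = 9.958 − (2.649) = 7.309; smaller M is more luminous → Star Q.
L ratio = 10^(0.4 |ΔM|) = 10^2.924 = 839.0

Star Q is more luminous, by a factor of 839.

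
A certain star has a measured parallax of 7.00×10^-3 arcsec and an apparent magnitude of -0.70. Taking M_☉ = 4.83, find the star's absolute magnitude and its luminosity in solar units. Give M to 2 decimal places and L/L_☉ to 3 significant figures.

M ≈ -6.47; L/L_☉ ≈ 33300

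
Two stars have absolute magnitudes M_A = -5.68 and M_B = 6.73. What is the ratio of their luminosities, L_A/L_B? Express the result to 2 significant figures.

ΔM = M_A − M_B = -12.41
L_A/L_B = 10^(−0.4 ΔM) = 10^4.964 = 92040

L_A/L_B ≈ 92000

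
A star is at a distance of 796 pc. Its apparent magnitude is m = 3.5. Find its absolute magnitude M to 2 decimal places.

M ≈ -6.00

5 log₁₀(d/10 pc) = 5 log₁₀(796.0) − 5 = 9.505
M = m − 5 log₁₀(d/10) = 3.5 − 9.505 = -6.005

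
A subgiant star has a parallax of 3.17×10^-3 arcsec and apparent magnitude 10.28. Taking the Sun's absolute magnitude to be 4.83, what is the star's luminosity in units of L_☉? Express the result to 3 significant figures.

d = 1/p = 1/3.17×10^-3″ = 315.5 pc
M = m − 5 log₁₀ d + 5 = 10.28 − 5·2.4989 + 5 = 2.785
M − M_☉ = 2.785 − 4.83 = -2.045
L/L_☉ = 10^(−0.4 × -2.045) = 6.575

L/L_☉ ≈ 6.57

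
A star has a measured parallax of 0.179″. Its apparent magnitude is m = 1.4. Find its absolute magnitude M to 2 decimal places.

M ≈ 2.66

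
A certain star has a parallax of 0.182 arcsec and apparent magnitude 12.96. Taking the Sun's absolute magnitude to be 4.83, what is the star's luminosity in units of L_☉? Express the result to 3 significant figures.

L/L_☉ ≈ 1.69×10^-4

d = 1/p = 1/0.182″ = 5.495 pc
M = m − 5 log₁₀ d + 5 = 12.96 − 5·0.7399 + 5 = 14.260
M − M_☉ = 14.260 − 4.83 = 9.430
L/L_☉ = 10^(−0.4 × 9.430) = 1.690×10^-4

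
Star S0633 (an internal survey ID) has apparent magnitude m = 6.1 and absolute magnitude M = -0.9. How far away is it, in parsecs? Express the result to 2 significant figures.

d ≈ 250 pc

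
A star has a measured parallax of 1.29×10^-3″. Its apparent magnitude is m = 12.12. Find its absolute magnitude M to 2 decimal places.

M ≈ 2.67

d = 1/p = 1/1.29×10^-3″ = 775.2 pc
5 log₁₀(d/10 pc) = 5 log₁₀(775.2) − 5 = 9.447
M = m − 5 log₁₀(d/10) = 12.12 − 9.447 = 2.673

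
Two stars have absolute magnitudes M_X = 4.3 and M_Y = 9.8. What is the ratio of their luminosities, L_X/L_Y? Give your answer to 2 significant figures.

L_X/L_Y ≈ 160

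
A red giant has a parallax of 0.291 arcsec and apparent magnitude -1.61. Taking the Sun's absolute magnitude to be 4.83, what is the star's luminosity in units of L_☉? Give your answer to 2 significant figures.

d = 1/p = 1/0.291″ = 3.436 pc
M = m − 5 log₁₀ d + 5 = -1.61 − 5·0.5361 + 5 = 0.709
M − M_☉ = 0.709 − 4.83 = -4.121
L/L_☉ = 10^(−0.4 × -4.121) = 44.49

L/L_☉ ≈ 44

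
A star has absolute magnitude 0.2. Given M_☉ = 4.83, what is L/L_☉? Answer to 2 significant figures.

M − M_☉ = 0.2 − 4.83 = -4.630
L/L_☉ = 10^(−0.4 (M − M_☉)) = 10^1.852 = 71.12

L/L_☉ ≈ 71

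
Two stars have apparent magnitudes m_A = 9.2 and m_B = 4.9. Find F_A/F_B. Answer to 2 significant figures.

F_A/F_B ≈ 0.019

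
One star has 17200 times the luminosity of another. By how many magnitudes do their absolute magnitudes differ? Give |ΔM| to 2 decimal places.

Pogson: ΔM = −2.5 log₁₀(ratio) = −2.5 log₁₀(17200) = −2.5 × 4.2355 = -10.589

|ΔM| ≈ 10.59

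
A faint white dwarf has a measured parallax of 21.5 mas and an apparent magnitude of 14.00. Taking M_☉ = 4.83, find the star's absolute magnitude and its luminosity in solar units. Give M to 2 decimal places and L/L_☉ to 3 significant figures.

d = 1/p = 1000/21.5 mas = 46.51 pc
M = m − 5 log₁₀ d + 5 = 14.00 − 5·1.6676 + 5 = 10.662
M − M_☉ = 10.662 − 4.83 = 5.832
L/L_☉ = 10^(−0.4 × 5.832) = 4.646×10^-3

M ≈ 10.66; L/L_☉ ≈ 4.65×10^-3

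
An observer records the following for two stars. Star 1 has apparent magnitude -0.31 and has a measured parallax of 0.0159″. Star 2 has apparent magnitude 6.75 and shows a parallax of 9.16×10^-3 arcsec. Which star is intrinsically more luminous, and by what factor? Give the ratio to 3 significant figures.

Star 1 is more luminous, by a factor of 221.

Star 1: d = 1/p = 1/0.0159″ = 62.89 pc
Star 1: M = m − 5 log₁₀ d + 5 = -0.31 − 5·1.7986 + 5 = -4.303
Star 2: d = 1/p = 1/9.16×10^-3″ = 109.2 pc
Star 2: M = m − 5 log₁₀ d + 5 = 6.75 − 5·2.0381 + 5 = 1.559
ΔM = M_1 − M_2 = -4.303 − (1.559) = -5.862; smaller M is more luminous → Star 1.
L ratio = 10^(0.4 |ΔM|) = 10^2.345 = 221.3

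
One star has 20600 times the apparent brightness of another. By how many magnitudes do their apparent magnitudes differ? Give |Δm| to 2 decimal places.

|Δm| ≈ 10.78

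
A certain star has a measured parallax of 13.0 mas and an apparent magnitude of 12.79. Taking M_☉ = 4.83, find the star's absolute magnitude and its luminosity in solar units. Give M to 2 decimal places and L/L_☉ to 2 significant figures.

d = 1/p = 1000/13.0 mas = 76.92 pc
M = m − 5 log₁₀ d + 5 = 12.79 − 5·1.8861 + 5 = 8.360
M − M_☉ = 8.360 − 4.83 = 3.530
L/L_☉ = 10^(−0.4 × 3.530) = 0.03874

M ≈ 8.36; L/L_☉ ≈ 0.039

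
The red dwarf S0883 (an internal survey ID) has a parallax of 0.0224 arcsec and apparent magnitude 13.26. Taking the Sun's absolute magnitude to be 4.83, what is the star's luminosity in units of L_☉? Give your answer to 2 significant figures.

L/L_☉ ≈ 8.5×10^-3

d = 1/p = 1/0.0224″ = 44.64 pc
M = m − 5 log₁₀ d + 5 = 13.26 − 5·1.6498 + 5 = 10.011
M − M_☉ = 10.011 − 4.83 = 5.181
L/L_☉ = 10^(−0.4 × 5.181) = 8.463×10^-3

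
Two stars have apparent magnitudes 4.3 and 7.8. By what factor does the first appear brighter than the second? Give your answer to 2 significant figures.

25

Magnitude difference = -3.5
Flux ratio = 10^(−0.4 Δm) = 10^(−0.4 × -3.5) = 10^1.400 = 25.12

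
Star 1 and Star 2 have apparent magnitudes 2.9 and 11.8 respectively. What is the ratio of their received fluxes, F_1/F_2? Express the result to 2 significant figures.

Magnitude difference = -8.9
Flux ratio = 10^(−0.4 Δm) = 10^(−0.4 × -8.9) = 10^3.560 = 3631

F_1/F_2 ≈ 3600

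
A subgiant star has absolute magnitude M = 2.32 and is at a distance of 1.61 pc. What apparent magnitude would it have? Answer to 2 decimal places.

m ≈ -1.65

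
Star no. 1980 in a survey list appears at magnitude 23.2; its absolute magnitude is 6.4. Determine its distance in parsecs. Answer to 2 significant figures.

μ = m − M = 16.800
m − M = 5 log₁₀ d − 5
log₁₀ d = (m − M)/5 + 1 = 4.3600
d = 10^4.3600 = 22910 pc

d ≈ 23000 pc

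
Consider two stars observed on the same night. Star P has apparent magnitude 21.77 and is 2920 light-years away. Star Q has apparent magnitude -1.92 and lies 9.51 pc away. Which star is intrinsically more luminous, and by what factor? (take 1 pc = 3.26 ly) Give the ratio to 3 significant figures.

Star Q is more luminous, by a factor of 337000.

Star P: d = 2920 ly / 3.26 = 895.7 pc
Star P: M = m − 5 log₁₀ d + 5 = 21.77 − 5·2.9522 + 5 = 12.009
Star Q: M = m − 5 log₁₀ d + 5 = -1.92 − 5·0.9782 + 5 = -1.811
ΔM = M_P − M_Q = 12.009 − (-1.811) = 13.820; smaller M is more luminous → Star Q.
L ratio = 10^(0.4 |ΔM|) = 10^5.528 = 337300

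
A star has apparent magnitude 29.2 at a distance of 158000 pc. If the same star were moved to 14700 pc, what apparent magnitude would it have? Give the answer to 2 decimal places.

Flux ∝ 1/d², so Δm = 5 log₁₀(d₂/d₁) = 5 log₁₀(14700/158000) = -5.157
m₂ = m₁ + Δm = 29.2 + (-5.157) = 24.043

m ≈ 24.04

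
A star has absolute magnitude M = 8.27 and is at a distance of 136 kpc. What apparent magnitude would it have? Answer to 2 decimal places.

m ≈ 28.94

d = 136 kpc = 136000 pc
m = M + 5 log₁₀ d − 5 = 8.27 + 5·5.1335 − 5 = 28.938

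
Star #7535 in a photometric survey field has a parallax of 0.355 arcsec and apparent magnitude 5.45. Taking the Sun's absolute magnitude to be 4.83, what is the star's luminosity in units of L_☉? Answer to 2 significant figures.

d = 1/p = 1/0.355″ = 2.817 pc
M = m − 5 log₁₀ d + 5 = 5.45 − 5·0.4498 + 5 = 8.201
M − M_☉ = 8.201 − 4.83 = 3.371
L/L_☉ = 10^(−0.4 × 3.371) = 0.04483

L/L_☉ ≈ 0.045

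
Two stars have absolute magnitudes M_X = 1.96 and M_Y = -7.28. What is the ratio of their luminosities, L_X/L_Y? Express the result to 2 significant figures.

L_X/L_Y ≈ 2.0×10^-4

ΔM = M_X − M_Y = 9.24
L_X/L_Y = 10^(−0.4 ΔM) = 10^-3.696 = 2.014×10^-4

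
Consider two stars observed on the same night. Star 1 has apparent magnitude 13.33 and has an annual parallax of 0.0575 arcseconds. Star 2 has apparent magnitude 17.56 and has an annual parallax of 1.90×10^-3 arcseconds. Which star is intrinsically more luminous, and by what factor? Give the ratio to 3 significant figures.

Star 2 is more luminous, by a factor of 18.6.

Star 1: d = 1/p = 1/0.0575″ = 17.39 pc
Star 1: M = m − 5 log₁₀ d + 5 = 13.33 − 5·1.2403 + 5 = 12.128
Star 2: d = 1/p = 1/1.90×10^-3″ = 526.3 pc
Star 2: M = m − 5 log₁₀ d + 5 = 17.56 − 5·2.7212 + 5 = 8.954
ΔM = M_1 − M_2 = 12.128 − (8.954) = 3.175; smaller M is more luminous → Star 2.
L ratio = 10^(0.4 |ΔM|) = 10^1.270 = 18.61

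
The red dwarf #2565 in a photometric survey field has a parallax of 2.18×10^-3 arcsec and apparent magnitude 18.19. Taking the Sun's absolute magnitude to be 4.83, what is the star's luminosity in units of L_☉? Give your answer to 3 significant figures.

L/L_☉ ≈ 9.53×10^-3

d = 1/p = 1/2.18×10^-3″ = 458.7 pc
M = m − 5 log₁₀ d + 5 = 18.19 − 5·2.6615 + 5 = 9.882
M − M_☉ = 9.882 − 4.83 = 5.052
L/L_☉ = 10^(−0.4 × 5.052) = 9.530×10^-3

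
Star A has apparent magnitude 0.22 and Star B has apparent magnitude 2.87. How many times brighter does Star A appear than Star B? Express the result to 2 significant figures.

Magnitude difference = -2.65
Flux ratio = 10^(−0.4 Δm) = 10^(−0.4 × -2.65) = 10^1.060 = 11.48

11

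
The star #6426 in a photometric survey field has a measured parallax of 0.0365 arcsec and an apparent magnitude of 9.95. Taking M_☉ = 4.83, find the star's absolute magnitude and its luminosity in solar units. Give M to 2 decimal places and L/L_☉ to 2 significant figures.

M ≈ 7.76; L/L_☉ ≈ 0.067

d = 1/p = 1/0.0365″ = 27.40 pc
M = m − 5 log₁₀ d + 5 = 9.95 − 5·1.4377 + 5 = 7.761
M − M_☉ = 7.761 − 4.83 = 2.931
L/L_☉ = 10^(−0.4 × 2.931) = 0.06721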